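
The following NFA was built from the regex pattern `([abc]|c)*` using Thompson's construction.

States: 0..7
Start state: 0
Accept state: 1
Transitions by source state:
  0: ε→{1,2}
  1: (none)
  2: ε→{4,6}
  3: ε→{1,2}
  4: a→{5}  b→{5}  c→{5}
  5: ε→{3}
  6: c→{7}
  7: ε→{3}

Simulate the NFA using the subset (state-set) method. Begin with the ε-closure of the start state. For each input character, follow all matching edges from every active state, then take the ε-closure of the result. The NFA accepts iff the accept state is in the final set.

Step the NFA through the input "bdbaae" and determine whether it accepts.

Answer: REJECT

Derivation:
initial (ε-close {0}): {0,1,2,4,6}
'b' @ 1: {1,2,3,4,5,6}  (accept∈set)
'd' @ 2: {}  — no active states
rest 'baae' ignored (set empty)
after full input: {}  (accept=1 not in)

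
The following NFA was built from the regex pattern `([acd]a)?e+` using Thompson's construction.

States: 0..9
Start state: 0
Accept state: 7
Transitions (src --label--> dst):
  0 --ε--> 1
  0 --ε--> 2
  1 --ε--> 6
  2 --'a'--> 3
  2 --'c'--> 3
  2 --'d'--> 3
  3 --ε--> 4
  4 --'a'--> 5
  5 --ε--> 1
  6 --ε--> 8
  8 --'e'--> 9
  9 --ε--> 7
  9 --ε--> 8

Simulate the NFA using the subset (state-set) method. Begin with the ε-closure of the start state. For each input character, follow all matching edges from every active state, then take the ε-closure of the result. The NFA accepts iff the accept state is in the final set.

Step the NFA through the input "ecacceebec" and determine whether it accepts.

Answer: REJECT

Steps:
S₀ = ε-closure({0}) = {0,1,2,6,8}
'e' @ 1: {7,8,9}  [accepting]
'c' @ 2: {}  — state set empty
rest 'acceebec' ignored (set empty)
end set {} — state 7 not in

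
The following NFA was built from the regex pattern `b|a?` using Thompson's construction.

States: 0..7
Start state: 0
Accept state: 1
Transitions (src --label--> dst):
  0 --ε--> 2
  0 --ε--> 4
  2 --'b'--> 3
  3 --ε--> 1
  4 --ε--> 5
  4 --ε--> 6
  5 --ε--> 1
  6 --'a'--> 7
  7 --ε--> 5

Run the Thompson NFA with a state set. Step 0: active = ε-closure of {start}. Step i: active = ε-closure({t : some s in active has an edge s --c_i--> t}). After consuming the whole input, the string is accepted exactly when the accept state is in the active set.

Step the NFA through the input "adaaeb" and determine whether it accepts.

Answer: REJECT

Trace:
start: ε-closure({0}) = {0,1,2,4,5,6}
'a' @ 1: {1,5,7}  [accepting]
'd' @ 2: {}  — dead — no transitions
rest 'aaeb' ignored (set empty)
final: {}; accept 1 not in set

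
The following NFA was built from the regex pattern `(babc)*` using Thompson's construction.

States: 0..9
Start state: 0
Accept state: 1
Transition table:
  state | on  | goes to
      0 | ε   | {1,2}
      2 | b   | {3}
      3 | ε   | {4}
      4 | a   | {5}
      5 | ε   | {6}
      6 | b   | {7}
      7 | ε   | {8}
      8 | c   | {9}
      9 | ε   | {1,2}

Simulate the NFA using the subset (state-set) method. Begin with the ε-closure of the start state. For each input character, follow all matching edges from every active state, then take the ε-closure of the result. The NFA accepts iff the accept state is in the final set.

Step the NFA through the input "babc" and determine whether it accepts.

Answer: ACCEPT

Steps:
S₀ = ε-closure({0}) = {0,1,2}
'b' @ 1: {3,4}
'a' @ 2: {5,6}
'b' @ 3: {7,8}
'c' @ 4: {1,2,9}  ✓accept
final: {1,2,9}; accept 1 in set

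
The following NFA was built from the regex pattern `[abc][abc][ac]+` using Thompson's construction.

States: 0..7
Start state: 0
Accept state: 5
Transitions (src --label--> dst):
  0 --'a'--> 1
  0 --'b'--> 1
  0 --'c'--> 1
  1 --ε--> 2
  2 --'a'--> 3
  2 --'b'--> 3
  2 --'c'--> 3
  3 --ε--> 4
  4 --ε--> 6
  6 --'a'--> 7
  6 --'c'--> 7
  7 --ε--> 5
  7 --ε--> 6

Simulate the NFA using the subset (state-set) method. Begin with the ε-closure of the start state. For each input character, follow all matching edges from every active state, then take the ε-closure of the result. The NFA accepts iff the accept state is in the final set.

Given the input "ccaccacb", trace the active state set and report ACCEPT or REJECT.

Answer: REJECT

Trace:
start: ε-closure({0}) = {0}
'c' @ 1: {1,2}
'c' @ 2: {3,4,6}
'a' @ 3: {5,6,7}  ✓accept
'c' @ 4: {5,6,7}  ✓accept
'c' @ 5: {5,6,7}  ✓accept
'a' @ 6: {5,6,7}  ✓accept
'c' @ 7: {5,6,7}  ✓accept
'b' @ 8: {}  — dead — no transitions
end set {} — state 5 not in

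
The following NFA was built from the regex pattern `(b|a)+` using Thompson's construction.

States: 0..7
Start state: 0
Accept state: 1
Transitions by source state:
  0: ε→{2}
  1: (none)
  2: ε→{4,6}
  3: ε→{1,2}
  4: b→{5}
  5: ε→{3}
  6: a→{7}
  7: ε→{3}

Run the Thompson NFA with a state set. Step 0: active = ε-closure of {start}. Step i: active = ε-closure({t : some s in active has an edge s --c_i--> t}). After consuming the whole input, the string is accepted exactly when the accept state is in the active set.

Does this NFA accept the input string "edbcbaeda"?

Answer: REJECT

Steps:
S₀ = ε-closure({0}) = {0,2,4,6}
'e' @ 1: {}  — state set empty
rest 'dbcbaeda' ignored (set empty)
after full input: {}  (accept=1 not in)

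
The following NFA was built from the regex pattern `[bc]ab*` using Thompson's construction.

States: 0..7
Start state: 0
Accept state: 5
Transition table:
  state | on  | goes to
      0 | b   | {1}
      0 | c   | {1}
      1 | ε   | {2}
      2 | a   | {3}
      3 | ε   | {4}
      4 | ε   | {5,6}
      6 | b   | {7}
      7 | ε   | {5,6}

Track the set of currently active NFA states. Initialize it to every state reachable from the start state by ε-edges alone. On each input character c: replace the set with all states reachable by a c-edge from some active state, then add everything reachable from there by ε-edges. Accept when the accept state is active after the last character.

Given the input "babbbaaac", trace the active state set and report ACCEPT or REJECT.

Answer: REJECT

Steps:
initial (ε-close {0}): {0}
'b' @ 1: {1,2}
'a' @ 2: {3,4,5,6}  [accepting]
'b' @ 3: {5,6,7}  [accepting]
'b' @ 4: {5,6,7}  [accepting]
'b' @ 5: {5,6,7}  [accepting]
'a' @ 6: {}  — dead — no transitions
rest 'aac' ignored (set empty)
after full input: {}  (accept=5 not in)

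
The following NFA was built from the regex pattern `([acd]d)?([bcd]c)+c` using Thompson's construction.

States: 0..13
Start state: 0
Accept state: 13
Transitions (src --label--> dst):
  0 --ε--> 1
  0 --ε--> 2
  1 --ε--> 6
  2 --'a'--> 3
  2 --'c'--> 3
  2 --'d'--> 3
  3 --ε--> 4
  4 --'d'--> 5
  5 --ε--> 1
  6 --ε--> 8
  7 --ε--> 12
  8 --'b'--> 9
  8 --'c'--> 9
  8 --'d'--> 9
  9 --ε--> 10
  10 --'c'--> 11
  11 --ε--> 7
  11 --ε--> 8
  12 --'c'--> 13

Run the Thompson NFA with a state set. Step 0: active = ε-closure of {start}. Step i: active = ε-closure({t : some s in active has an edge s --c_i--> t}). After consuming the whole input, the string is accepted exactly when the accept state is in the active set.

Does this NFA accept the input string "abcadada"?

Answer: REJECT

Steps:
initial (ε-close {0}): {0,1,2,6,8}
'a' @ 1: {3,4}
'b' @ 2: {}  — no active states
rest 'cadada' ignored (set empty)
final: {}; accept 13 not in set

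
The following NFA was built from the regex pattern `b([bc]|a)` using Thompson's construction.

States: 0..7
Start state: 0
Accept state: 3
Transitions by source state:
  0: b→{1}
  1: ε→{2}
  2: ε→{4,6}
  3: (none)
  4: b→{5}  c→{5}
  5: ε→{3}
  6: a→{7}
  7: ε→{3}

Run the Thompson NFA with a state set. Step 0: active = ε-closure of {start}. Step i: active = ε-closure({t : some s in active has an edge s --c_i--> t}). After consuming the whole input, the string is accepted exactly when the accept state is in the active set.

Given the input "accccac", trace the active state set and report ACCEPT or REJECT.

Answer: REJECT

Derivation:
S₀ = ε-closure({0}) = {0}
'a' @ 1: {}  — no active states
rest 'ccccac' ignored (set empty)
end set {} — state 3 not in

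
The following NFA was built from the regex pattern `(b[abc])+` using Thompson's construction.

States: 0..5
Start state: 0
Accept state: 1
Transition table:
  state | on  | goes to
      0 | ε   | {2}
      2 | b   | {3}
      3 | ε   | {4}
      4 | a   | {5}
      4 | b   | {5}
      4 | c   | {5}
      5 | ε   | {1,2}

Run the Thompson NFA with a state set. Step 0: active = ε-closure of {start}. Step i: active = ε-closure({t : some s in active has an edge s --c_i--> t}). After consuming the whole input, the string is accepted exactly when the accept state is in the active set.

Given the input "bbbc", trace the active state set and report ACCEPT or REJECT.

Answer: ACCEPT

Trace:
S₀ = ε-closure({0}) = {0,2}
'b' @ 1: {3,4}
'b' @ 2: {1,2,5}  [accepting]
'b' @ 3: {3,4}
'c' @ 4: {1,2,5}  [accepting]
after full input: {1,2,5}  (accept=1 in)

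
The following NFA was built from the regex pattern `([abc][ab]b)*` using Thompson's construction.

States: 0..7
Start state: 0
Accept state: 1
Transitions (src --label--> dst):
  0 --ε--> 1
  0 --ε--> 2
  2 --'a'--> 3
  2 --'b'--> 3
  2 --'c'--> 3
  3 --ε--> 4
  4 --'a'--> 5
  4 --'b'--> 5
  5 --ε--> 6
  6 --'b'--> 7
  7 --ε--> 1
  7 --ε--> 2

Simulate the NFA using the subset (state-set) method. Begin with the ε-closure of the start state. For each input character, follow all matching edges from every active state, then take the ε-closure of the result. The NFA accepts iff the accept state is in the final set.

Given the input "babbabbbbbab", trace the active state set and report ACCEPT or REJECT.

start: ε-closure({0}) = {0,1,2}
'b' @ 1: {3,4}
'a' @ 2: {5,6}
'b' @ 3: {1,2,7}  ✓accept
'b' @ 4: {3,4}
'a' @ 5: {5,6}
'b' @ 6: {1,2,7}  ✓accept
'b' @ 7: {3,4}
'b' @ 8: {5,6}
'b' @ 9: {1,2,7}  ✓accept
'b' @ 10: {3,4}
'a' @ 11: {5,6}
'b' @ 12: {1,2,7}  ✓accept
after full input: {1,2,7}  (accept=1 in)

Answer: ACCEPT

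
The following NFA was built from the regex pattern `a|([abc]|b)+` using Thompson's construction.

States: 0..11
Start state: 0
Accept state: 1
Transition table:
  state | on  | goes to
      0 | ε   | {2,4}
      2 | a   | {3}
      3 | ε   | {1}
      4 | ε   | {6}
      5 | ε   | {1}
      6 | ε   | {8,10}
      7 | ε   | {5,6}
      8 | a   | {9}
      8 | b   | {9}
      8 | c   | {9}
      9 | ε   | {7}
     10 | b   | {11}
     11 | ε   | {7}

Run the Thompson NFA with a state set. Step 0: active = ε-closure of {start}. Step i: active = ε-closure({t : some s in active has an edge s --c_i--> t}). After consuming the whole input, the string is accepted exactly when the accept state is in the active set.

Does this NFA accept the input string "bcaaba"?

initial (ε-close {0}): {0,2,4,6,8,10}
'b' @ 1: {1,5,6,7,8,9,10,11}  ✓accept
'c' @ 2: {1,5,6,7,8,9,10}  ✓accept
'a' @ 3: {1,5,6,7,8,9,10}  ✓accept
'a' @ 4: {1,5,6,7,8,9,10}  ✓accept
'b' @ 5: {1,5,6,7,8,9,10,11}  ✓accept
'a' @ 6: {1,5,6,7,8,9,10}  ✓accept
final: {1,5,6,7,8,9,10}; accept 1 in set

Answer: ACCEPT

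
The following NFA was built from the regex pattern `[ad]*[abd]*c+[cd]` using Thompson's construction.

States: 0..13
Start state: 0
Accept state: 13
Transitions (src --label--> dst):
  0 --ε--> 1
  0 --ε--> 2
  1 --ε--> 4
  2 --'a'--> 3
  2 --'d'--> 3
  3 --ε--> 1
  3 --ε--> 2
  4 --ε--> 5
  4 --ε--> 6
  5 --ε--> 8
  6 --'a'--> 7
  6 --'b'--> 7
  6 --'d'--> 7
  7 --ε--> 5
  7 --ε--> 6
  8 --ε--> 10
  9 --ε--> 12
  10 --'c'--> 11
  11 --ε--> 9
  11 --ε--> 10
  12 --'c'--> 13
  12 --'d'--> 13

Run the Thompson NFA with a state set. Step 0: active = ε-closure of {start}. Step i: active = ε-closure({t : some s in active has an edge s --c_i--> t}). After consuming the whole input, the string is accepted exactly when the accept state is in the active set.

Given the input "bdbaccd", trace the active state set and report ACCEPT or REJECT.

Answer: ACCEPT

Trace:
start: ε-closure({0}) = {0,1,2,4,5,6,8,10}
'b' @ 1: {5,6,7,8,10}
'd' @ 2: {5,6,7,8,10}
'b' @ 3: {5,6,7,8,10}
'a' @ 4: {5,6,7,8,10}
'c' @ 5: {9,10,11,12}
'c' @ 6: {9,10,11,12,13}  (accept∈set)
'd' @ 7: {13}  (accept∈set)
final: {13}; accept 13 in set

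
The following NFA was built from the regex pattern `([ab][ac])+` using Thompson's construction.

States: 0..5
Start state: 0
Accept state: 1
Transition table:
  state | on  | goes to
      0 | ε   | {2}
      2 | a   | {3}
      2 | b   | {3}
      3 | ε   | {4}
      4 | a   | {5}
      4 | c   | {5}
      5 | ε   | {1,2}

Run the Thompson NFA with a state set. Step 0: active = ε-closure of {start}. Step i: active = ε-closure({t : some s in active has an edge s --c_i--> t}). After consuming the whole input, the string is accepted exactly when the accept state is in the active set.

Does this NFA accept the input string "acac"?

start: ε-closure({0}) = {0,2}
'a' @ 1: {3,4}
'c' @ 2: {1,2,5}  (accept∈set)
'a' @ 3: {3,4}
'c' @ 4: {1,2,5}  (accept∈set)
final: {1,2,5}; accept 1 in set

Answer: ACCEPT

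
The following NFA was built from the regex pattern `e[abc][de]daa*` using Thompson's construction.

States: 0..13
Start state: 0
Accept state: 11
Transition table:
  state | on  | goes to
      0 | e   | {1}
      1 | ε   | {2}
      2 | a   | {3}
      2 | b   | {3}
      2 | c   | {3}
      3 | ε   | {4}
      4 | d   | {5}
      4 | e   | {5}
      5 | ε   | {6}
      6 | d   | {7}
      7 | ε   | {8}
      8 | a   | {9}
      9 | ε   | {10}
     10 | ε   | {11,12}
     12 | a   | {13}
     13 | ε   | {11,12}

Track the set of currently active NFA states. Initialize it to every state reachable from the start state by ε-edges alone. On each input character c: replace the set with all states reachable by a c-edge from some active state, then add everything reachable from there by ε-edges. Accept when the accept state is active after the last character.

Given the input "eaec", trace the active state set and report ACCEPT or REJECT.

Answer: REJECT

Trace:
S₀ = ε-closure({0}) = {0}
'e' @ 1: {1,2}
'a' @ 2: {3,4}
'e' @ 3: {5,6}
'c' @ 4: {}  — no active states
end set {} — state 11 not in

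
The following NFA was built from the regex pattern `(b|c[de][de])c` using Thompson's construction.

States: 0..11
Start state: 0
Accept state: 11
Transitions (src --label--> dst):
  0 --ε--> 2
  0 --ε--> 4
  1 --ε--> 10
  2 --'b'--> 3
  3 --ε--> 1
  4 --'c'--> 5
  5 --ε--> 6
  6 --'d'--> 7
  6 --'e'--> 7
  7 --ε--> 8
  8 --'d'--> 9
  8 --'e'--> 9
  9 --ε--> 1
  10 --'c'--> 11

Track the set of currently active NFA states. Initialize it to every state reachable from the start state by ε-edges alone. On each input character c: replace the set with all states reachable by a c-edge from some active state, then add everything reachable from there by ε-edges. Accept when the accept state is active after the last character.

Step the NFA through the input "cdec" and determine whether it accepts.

Answer: ACCEPT

Trace:
start: ε-closure({0}) = {0,2,4}
'c' @ 1: {5,6}
'd' @ 2: {7,8}
'e' @ 3: {1,9,10}
'c' @ 4: {11}  ✓accept
end set {11} — state 11 in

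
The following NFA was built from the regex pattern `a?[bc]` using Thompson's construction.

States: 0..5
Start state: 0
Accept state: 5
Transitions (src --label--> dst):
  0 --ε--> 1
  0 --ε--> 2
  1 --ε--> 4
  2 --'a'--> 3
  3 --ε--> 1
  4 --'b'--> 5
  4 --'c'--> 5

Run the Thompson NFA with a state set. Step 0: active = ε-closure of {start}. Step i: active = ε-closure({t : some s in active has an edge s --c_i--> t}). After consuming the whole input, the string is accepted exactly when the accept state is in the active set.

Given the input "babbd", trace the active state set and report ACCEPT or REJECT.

initial (ε-close {0}): {0,1,2,4}
'b' @ 1: {5}  (accept∈set)
'a' @ 2: {}  — no active states
rest 'bbd' ignored (set empty)
after full input: {}  (accept=5 not in)

Answer: REJECT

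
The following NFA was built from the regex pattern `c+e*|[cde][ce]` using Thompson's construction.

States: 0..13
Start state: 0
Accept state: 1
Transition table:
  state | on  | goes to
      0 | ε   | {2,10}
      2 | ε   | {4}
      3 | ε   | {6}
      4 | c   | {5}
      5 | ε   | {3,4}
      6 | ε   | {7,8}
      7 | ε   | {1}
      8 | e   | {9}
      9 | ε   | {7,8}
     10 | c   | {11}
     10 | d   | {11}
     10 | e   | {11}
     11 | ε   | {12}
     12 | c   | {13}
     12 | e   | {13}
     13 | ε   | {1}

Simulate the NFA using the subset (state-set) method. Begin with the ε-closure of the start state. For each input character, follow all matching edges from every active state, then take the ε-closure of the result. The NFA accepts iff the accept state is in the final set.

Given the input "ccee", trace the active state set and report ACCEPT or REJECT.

initial (ε-close {0}): {0,2,4,10}
'c' @ 1: {1,3,4,5,6,7,8,11,12}  (accept∈set)
'c' @ 2: {1,3,4,5,6,7,8,13}  (accept∈set)
'e' @ 3: {1,7,8,9}  (accept∈set)
'e' @ 4: {1,7,8,9}  (accept∈set)
final: {1,7,8,9}; accept 1 in set

Answer: ACCEPT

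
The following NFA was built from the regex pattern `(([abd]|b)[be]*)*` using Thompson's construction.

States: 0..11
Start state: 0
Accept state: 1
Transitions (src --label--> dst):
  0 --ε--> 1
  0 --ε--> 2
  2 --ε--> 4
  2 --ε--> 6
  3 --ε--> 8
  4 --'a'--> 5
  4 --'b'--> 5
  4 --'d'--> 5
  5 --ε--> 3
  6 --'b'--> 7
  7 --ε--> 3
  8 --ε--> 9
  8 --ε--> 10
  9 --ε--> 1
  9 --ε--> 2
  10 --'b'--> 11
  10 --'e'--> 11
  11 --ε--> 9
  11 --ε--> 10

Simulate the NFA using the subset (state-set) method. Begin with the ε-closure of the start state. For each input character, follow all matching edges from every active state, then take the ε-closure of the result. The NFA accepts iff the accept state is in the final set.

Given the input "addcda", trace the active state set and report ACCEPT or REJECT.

Answer: REJECT

Derivation:
S₀ = ε-closure({0}) = {0,1,2,4,6}
'a' @ 1: {1,2,3,4,5,6,8,9,10}  [accepting]
'd' @ 2: {1,2,3,4,5,6,8,9,10}  [accepting]
'd' @ 3: {1,2,3,4,5,6,8,9,10}  [accepting]
'c' @ 4: {}  — dead — no transitions
rest 'da' ignored (set empty)
final: {}; accept 1 not in set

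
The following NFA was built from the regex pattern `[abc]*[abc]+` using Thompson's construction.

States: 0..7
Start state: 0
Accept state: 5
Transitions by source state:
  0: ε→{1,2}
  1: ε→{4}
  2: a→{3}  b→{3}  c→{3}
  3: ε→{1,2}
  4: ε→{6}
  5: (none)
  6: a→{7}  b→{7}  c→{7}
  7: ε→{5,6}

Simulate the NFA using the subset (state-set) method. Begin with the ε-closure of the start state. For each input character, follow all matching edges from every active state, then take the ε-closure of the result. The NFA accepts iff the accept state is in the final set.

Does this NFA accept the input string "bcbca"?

start: ε-closure({0}) = {0,1,2,4,6}
'b' @ 1: {1,2,3,4,5,6,7}  ✓accept
'c' @ 2: {1,2,3,4,5,6,7}  ✓accept
'b' @ 3: {1,2,3,4,5,6,7}  ✓accept
'c' @ 4: {1,2,3,4,5,6,7}  ✓accept
'a' @ 5: {1,2,3,4,5,6,7}  ✓accept
end set {1,2,3,4,5,6,7} — state 5 in

Answer: ACCEPT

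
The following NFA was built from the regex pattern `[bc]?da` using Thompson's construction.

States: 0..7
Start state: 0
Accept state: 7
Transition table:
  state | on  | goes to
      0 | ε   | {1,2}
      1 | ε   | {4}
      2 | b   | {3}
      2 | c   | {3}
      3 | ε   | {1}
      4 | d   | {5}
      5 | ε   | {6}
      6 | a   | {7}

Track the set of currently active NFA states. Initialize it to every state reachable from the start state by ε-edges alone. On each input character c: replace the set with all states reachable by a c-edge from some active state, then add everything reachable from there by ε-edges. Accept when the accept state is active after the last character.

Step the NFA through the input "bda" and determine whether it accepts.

Answer: ACCEPT

Steps:
S₀ = ε-closure({0}) = {0,1,2,4}
'b' @ 1: {1,3,4}
'd' @ 2: {5,6}
'a' @ 3: {7}  [accepting]
end set {7} — state 7 in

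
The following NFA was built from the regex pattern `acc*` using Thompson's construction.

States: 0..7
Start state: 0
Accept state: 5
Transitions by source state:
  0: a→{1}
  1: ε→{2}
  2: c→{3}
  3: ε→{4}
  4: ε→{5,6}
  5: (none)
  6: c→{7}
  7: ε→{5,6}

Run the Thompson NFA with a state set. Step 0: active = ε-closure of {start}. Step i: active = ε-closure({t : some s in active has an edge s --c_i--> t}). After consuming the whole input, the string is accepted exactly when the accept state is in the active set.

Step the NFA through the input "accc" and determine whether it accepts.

Answer: ACCEPT

Trace:
S₀ = ε-closure({0}) = {0}
'a' @ 1: {1,2}
'c' @ 2: {3,4,5,6}  ✓accept
'c' @ 3: {5,6,7}  ✓accept
'c' @ 4: {5,6,7}  ✓accept
after full input: {5,6,7}  (accept=5 in)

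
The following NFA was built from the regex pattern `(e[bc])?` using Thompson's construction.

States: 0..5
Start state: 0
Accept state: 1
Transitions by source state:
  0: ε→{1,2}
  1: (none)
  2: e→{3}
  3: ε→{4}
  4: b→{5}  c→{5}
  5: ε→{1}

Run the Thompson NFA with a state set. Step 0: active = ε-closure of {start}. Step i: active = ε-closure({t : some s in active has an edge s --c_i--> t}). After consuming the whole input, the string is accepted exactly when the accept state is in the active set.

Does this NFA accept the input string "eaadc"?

Answer: REJECT

Steps:
S₀ = ε-closure({0}) = {0,1,2}
'e' @ 1: {3,4}
'a' @ 2: {}  — no active states
rest 'adc' ignored (set empty)
end set {} — state 1 not in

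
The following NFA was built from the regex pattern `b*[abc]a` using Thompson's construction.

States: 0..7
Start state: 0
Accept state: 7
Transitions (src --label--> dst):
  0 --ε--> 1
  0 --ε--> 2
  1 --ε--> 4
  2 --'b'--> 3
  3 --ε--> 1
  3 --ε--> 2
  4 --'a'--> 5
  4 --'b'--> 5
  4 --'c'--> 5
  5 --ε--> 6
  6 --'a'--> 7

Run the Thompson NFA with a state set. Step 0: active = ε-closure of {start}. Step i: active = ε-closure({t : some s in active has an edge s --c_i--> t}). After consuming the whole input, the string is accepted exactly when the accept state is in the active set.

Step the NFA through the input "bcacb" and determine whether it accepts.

initial (ε-close {0}): {0,1,2,4}
'b' @ 1: {1,2,3,4,5,6}
'c' @ 2: {5,6}
'a' @ 3: {7}  [accepting]
'c' @ 4: {}  — dead — no transitions
rest 'b' ignored (set empty)
after full input: {}  (accept=7 not in)

Answer: REJECT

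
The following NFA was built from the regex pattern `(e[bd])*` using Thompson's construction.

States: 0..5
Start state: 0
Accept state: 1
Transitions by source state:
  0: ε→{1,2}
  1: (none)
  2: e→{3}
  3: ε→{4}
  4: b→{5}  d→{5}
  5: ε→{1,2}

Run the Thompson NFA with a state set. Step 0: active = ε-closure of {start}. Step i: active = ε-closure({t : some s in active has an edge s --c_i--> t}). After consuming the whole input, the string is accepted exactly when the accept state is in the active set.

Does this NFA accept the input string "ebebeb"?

Answer: ACCEPT

Trace:
start: ε-closure({0}) = {0,1,2}
'e' @ 1: {3,4}
'b' @ 2: {1,2,5}  [accepting]
'e' @ 3: {3,4}
'b' @ 4: {1,2,5}  [accepting]
'e' @ 5: {3,4}
'b' @ 6: {1,2,5}  [accepting]
final: {1,2,5}; accept 1 in set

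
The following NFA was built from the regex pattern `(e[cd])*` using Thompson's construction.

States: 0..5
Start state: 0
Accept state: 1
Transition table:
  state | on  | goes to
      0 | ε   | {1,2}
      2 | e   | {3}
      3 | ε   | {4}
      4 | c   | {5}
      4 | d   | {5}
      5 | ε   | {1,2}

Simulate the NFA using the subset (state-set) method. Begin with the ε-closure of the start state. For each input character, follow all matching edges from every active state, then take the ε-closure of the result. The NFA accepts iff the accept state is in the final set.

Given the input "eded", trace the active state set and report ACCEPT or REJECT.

Answer: ACCEPT

Derivation:
S₀ = ε-closure({0}) = {0,1,2}
'e' @ 1: {3,4}
'd' @ 2: {1,2,5}  [accepting]
'e' @ 3: {3,4}
'd' @ 4: {1,2,5}  [accepting]
final: {1,2,5}; accept 1 in set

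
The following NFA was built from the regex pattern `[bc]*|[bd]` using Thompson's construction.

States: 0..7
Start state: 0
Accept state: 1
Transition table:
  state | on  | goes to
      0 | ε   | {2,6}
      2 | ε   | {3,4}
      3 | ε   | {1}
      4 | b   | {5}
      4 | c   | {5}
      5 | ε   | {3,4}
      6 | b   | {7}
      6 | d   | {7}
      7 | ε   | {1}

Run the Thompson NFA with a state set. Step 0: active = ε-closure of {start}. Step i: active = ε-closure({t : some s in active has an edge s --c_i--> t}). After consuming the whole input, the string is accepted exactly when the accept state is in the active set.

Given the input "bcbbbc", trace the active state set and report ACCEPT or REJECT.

Answer: ACCEPT

Steps:
S₀ = ε-closure({0}) = {0,1,2,3,4,6}
'b' @ 1: {1,3,4,5,7}  [accepting]
'c' @ 2: {1,3,4,5}  [accepting]
'b' @ 3: {1,3,4,5}  [accepting]
'b' @ 4: {1,3,4,5}  [accepting]
'b' @ 5: {1,3,4,5}  [accepting]
'c' @ 6: {1,3,4,5}  [accepting]
final: {1,3,4,5}; accept 1 in set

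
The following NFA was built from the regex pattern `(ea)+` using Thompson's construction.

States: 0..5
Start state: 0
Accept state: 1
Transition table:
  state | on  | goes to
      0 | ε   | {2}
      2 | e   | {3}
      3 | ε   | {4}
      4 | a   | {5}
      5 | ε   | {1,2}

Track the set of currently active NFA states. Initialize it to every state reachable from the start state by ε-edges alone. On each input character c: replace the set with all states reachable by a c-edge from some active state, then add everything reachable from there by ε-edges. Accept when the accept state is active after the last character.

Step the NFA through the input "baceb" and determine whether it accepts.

initial (ε-close {0}): {0,2}
'b' @ 1: {}  — no active states
rest 'aceb' ignored (set empty)
final: {}; accept 1 not in set

Answer: REJECT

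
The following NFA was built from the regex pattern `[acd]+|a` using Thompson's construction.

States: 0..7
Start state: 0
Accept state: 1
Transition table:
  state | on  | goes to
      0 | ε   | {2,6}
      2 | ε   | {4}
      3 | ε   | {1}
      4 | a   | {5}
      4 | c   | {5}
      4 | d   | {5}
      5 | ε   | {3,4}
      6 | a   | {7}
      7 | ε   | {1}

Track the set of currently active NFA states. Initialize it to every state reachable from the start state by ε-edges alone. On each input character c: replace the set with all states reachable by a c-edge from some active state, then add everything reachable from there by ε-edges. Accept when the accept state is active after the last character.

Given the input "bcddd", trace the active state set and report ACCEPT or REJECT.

initial (ε-close {0}): {0,2,4,6}
'b' @ 1: {}  — no active states
rest 'cddd' ignored (set empty)
after full input: {}  (accept=1 not in)

Answer: REJECT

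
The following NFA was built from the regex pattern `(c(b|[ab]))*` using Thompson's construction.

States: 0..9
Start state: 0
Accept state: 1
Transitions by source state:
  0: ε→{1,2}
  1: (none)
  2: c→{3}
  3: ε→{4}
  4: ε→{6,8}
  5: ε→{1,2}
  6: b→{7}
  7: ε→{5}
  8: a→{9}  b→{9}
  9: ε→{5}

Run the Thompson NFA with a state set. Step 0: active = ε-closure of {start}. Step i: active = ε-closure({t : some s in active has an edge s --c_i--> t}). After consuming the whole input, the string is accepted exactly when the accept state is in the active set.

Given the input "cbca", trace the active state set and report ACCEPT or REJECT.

Answer: ACCEPT

Derivation:
S₀ = ε-closure({0}) = {0,1,2}
'c' @ 1: {3,4,6,8}
'b' @ 2: {1,2,5,7,9}  ✓accept
'c' @ 3: {3,4,6,8}
'a' @ 4: {1,2,5,9}  ✓accept
end set {1,2,5,9} — state 1 in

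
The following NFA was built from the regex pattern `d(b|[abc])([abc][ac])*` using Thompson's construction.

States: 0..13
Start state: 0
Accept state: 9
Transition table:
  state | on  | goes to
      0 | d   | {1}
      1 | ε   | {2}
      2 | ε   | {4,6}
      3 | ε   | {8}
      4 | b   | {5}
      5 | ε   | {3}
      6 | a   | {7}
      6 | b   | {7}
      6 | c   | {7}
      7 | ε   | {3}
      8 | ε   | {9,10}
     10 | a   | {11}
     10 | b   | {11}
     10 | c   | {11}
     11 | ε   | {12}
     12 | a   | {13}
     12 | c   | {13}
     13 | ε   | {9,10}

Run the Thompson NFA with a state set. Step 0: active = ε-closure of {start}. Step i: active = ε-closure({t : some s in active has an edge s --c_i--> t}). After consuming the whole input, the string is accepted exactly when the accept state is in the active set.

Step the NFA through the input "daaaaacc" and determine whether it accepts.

Answer: ACCEPT

Trace:
initial (ε-close {0}): {0}
'd' @ 1: {1,2,4,6}
'a' @ 2: {3,7,8,9,10}  ✓accept
'a' @ 3: {11,12}
'a' @ 4: {9,10,13}  ✓accept
'a' @ 5: {11,12}
'a' @ 6: {9,10,13}  ✓accept
'c' @ 7: {11,12}
'c' @ 8: {9,10,13}  ✓accept
after full input: {9,10,13}  (accept=9 in)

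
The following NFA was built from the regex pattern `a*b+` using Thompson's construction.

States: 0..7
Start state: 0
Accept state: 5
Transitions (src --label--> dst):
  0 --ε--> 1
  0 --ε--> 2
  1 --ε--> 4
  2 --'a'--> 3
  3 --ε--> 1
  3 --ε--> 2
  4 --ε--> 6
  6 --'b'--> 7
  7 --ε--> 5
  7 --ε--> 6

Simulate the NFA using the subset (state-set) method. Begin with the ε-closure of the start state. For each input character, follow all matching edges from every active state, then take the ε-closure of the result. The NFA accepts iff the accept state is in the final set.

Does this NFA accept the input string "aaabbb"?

S₀ = ε-closure({0}) = {0,1,2,4,6}
'a' @ 1: {1,2,3,4,6}
'a' @ 2: {1,2,3,4,6}
'a' @ 3: {1,2,3,4,6}
'b' @ 4: {5,6,7}  ✓accept
'b' @ 5: {5,6,7}  ✓accept
'b' @ 6: {5,6,7}  ✓accept
final: {5,6,7}; accept 5 in set

Answer: ACCEPT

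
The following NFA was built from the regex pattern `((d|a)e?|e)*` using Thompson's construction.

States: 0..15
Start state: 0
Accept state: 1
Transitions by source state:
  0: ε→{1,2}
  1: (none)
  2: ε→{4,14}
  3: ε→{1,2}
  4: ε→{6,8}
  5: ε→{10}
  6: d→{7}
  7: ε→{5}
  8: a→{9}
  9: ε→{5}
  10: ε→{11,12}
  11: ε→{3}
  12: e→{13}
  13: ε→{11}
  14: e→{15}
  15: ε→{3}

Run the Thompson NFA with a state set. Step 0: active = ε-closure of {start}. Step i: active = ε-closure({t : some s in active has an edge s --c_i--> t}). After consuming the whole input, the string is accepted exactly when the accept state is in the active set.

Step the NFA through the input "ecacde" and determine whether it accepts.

Answer: REJECT

Derivation:
initial (ε-close {0}): {0,1,2,4,6,8,14}
'e' @ 1: {1,2,3,4,6,8,14,15}  [accepting]
'c' @ 2: {}  — state set empty
rest 'acde' ignored (set empty)
after full input: {}  (accept=1 not in)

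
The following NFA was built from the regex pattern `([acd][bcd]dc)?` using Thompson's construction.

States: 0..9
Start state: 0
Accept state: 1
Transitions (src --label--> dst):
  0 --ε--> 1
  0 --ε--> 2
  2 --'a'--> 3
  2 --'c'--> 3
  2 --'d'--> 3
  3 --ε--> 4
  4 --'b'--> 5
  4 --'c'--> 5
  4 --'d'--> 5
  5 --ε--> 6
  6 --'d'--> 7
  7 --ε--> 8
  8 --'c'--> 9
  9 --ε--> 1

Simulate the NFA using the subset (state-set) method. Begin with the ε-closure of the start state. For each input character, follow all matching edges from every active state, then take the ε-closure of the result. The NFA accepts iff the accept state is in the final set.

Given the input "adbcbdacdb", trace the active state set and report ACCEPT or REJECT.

Answer: REJECT

Steps:
initial (ε-close {0}): {0,1,2}
'a' @ 1: {3,4}
'd' @ 2: {5,6}
'b' @ 3: {}  — no active states
rest 'cbdacdb' ignored (set empty)
after full input: {}  (accept=1 not in)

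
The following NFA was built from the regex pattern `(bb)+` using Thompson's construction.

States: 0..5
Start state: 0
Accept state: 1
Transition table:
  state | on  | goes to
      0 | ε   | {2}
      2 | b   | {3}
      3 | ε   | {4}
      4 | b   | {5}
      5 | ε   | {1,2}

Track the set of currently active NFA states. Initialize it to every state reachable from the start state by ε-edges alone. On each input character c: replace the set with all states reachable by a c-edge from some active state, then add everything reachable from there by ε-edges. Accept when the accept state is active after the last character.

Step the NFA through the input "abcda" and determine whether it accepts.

Answer: REJECT

Derivation:
S₀ = ε-closure({0}) = {0,2}
'a' @ 1: {}  — dead — no transitions
rest 'bcda' ignored (set empty)
final: {}; accept 1 not in set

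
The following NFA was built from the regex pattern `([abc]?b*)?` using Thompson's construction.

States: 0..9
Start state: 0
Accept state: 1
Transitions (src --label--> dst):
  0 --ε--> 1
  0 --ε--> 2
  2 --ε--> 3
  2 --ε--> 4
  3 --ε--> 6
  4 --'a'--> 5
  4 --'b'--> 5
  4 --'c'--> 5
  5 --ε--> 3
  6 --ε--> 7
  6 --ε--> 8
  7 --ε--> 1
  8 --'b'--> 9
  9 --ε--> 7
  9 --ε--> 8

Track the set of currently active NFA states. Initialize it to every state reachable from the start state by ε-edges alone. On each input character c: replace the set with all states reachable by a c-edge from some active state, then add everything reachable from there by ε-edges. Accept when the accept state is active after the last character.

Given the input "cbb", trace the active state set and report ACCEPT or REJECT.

Answer: ACCEPT

Derivation:
S₀ = ε-closure({0}) = {0,1,2,3,4,6,7,8}
'c' @ 1: {1,3,5,6,7,8}  [accepting]
'b' @ 2: {1,7,8,9}  [accepting]
'b' @ 3: {1,7,8,9}  [accepting]
final: {1,7,8,9}; accept 1 in set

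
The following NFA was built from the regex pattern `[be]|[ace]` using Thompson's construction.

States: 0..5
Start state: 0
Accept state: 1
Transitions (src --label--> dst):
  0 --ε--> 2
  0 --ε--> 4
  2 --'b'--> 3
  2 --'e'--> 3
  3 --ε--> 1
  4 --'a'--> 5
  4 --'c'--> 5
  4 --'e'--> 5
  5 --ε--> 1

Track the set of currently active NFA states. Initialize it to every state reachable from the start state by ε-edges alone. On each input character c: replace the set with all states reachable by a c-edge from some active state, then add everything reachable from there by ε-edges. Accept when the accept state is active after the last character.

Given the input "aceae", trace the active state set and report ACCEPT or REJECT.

Answer: REJECT

Derivation:
S₀ = ε-closure({0}) = {0,2,4}
'a' @ 1: {1,5}  [accepting]
'c' @ 2: {}  — no active states
rest 'eae' ignored (set empty)
final: {}; accept 1 not in set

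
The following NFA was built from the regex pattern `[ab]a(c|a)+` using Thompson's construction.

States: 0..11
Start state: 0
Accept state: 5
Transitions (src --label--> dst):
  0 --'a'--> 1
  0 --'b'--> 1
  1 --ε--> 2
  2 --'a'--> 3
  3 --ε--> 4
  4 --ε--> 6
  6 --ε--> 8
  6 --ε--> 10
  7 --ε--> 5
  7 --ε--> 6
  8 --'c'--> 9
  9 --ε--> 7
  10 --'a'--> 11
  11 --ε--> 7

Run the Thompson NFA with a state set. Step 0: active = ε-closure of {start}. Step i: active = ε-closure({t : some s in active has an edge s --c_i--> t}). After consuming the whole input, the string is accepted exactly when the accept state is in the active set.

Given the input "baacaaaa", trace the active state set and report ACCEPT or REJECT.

Answer: ACCEPT

Steps:
start: ε-closure({0}) = {0}
'b' @ 1: {1,2}
'a' @ 2: {3,4,6,8,10}
'a' @ 3: {5,6,7,8,10,11}  [accepting]
'c' @ 4: {5,6,7,8,9,10}  [accepting]
'a' @ 5: {5,6,7,8,10,11}  [accepting]
'a' @ 6: {5,6,7,8,10,11}  [accepting]
'a' @ 7: {5,6,7,8,10,11}  [accepting]
'a' @ 8: {5,6,7,8,10,11}  [accepting]
end set {5,6,7,8,10,11} — state 5 in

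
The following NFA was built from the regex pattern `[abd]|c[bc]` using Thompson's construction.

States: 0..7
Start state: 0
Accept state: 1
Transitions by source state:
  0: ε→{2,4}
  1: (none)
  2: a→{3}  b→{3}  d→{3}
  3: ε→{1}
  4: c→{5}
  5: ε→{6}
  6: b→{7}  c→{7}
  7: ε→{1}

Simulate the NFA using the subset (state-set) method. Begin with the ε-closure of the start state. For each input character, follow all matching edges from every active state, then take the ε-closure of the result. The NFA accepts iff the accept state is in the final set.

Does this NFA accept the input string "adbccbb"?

Answer: REJECT

Trace:
start: ε-closure({0}) = {0,2,4}
'a' @ 1: {1,3}  [accepting]
'd' @ 2: {}  — no active states
rest 'bccbb' ignored (set empty)
end set {} — state 1 not in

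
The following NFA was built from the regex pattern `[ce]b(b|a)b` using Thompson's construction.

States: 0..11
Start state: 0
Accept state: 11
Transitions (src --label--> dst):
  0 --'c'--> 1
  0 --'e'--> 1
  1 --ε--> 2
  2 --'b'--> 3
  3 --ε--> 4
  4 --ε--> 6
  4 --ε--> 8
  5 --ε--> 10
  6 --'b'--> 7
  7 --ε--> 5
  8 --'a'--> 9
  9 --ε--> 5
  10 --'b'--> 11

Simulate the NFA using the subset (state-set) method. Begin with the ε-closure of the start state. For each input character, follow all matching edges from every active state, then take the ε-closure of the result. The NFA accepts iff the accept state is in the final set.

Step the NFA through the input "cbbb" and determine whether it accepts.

S₀ = ε-closure({0}) = {0}
'c' @ 1: {1,2}
'b' @ 2: {3,4,6,8}
'b' @ 3: {5,7,10}
'b' @ 4: {11}  [accepting]
after full input: {11}  (accept=11 in)

Answer: ACCEPT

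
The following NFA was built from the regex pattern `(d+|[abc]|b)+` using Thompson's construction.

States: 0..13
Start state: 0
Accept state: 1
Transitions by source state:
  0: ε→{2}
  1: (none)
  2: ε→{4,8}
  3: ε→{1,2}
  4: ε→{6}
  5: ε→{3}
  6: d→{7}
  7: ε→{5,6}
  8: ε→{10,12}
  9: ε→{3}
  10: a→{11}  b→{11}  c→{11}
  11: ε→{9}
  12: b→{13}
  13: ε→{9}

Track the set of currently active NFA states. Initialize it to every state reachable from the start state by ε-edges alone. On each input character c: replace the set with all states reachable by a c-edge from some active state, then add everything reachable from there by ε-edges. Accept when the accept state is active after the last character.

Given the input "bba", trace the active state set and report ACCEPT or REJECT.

Answer: ACCEPT

Derivation:
start: ε-closure({0}) = {0,2,4,6,8,10,12}
'b' @ 1: {1,2,3,4,6,8,9,10,11,12,13}  (accept∈set)
'b' @ 2: {1,2,3,4,6,8,9,10,11,12,13}  (accept∈set)
'a' @ 3: {1,2,3,4,6,8,9,10,11,12}  (accept∈set)
end set {1,2,3,4,6,8,9,10,11,12} — state 1 in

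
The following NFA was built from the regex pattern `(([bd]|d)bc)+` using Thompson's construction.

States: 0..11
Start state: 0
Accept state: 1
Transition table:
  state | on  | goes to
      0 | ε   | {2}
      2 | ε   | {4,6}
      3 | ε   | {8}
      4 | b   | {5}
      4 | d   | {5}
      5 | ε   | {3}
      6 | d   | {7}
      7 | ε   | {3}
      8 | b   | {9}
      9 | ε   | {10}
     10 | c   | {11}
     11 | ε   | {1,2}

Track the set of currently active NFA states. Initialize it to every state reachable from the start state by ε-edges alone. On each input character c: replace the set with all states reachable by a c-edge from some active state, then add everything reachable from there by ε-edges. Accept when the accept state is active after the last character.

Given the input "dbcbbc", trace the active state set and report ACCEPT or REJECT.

S₀ = ε-closure({0}) = {0,2,4,6}
'd' @ 1: {3,5,7,8}
'b' @ 2: {9,10}
'c' @ 3: {1,2,4,6,11}  ✓accept
'b' @ 4: {3,5,8}
'b' @ 5: {9,10}
'c' @ 6: {1,2,4,6,11}  ✓accept
end set {1,2,4,6,11} — state 1 in

Answer: ACCEPT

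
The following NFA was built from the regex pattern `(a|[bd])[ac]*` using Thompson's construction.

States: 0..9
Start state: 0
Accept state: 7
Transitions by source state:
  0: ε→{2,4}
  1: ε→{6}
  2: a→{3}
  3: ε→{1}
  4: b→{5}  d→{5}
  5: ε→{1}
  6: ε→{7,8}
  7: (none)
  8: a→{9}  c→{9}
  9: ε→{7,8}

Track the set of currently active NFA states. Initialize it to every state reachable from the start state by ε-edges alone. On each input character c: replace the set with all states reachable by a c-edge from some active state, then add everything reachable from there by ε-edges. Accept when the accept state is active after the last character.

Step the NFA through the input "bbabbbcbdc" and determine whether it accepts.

Answer: REJECT

Trace:
start: ε-closure({0}) = {0,2,4}
'b' @ 1: {1,5,6,7,8}  ✓accept
'b' @ 2: {}  — dead — no transitions
rest 'abbbcbdc' ignored (set empty)
final: {}; accept 7 not in set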